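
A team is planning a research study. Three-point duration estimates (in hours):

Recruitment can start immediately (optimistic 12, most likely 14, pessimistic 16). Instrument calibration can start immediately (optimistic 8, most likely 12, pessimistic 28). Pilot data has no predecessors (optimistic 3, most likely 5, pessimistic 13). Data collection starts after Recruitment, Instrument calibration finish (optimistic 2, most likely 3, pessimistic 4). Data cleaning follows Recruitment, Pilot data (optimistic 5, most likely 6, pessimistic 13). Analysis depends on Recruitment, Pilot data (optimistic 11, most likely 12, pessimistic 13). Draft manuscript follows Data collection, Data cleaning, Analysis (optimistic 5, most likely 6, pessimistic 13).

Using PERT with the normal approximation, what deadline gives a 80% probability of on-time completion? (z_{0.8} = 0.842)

te_Recruitment = (12 + 4·14 + 16)/6 = 84/6 = 14; σ²_Recruitment = ((16−12)/6)² = 0.444
te_Instrument calibration = (8 + 4·12 + 28)/6 = 84/6 = 14; σ²_Instrument calibration = ((28−8)/6)² = 11.111
te_Pilot data = (3 + 4·5 + 13)/6 = 36/6 = 6; σ²_Pilot data = ((13−3)/6)² = 2.778
te_Data collection = (2 + 4·3 + 4)/6 = 18/6 = 3; σ²_Data collection = ((4−2)/6)² = 0.111
te_Data cleaning = (5 + 4·6 + 13)/6 = 42/6 = 7; σ²_Data cleaning = ((13−5)/6)² = 1.778
te_Analysis = (11 + 4·12 + 13)/6 = 72/6 = 12; σ²_Analysis = ((13−11)/6)² = 0.111
te_Draft manuscript = (5 + 4·6 + 13)/6 = 42/6 = 7; σ²_Draft manuscript = ((13−5)/6)² = 1.778

Forward pass:
ES_Recruitment = 0; EF_Recruitment = 14
ES_Instrument calibration = 0; EF_Instrument calibration = 14
ES_Pilot data = 0; EF_Pilot data = 6
ES_Data collection = max(EF_Recruitment=14, EF_Instrument calibration=14) = 14; EF_Data collection = 14+3 = 17
ES_Data cleaning = max(EF_Recruitment=14, EF_Pilot data=6) = 14; EF_Data cleaning = 14+7 = 21
ES_Analysis = max(EF_Recruitment=14, EF_Pilot data=6) = 14; EF_Analysis = 14+12 = 26
ES_Draft manuscript = max(EF_Data collection=17, EF_Data cleaning=21, EF_Analysis=26) = 26; EF_Draft manuscript = 26+7 = 33
Expected project duration μ = 33 hours. Critical path: Recruitment → Analysis → Draft manuscript.

Variance along critical path = 0.444 + 0.111 + 1.778 = 2.333; σ = 1.528 hours.
D = μ + z·σ = 33 + 0.842·1.528 = 34.3 hours

34.3 hours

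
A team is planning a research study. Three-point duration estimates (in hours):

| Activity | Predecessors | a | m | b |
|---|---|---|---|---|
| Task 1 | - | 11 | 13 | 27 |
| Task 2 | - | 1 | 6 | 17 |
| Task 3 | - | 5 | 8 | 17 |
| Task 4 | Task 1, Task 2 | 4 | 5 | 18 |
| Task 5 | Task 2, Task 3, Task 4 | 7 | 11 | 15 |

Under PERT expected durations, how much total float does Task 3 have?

13 hours

te_Task 1 = (11 + 4·13 + 27)/6 = 90/6 = 15
te_Task 2 = (1 + 4·6 + 17)/6 = 42/6 = 7
te_Task 3 = (5 + 4·8 + 17)/6 = 54/6 = 9
te_Task 4 = (4 + 4·5 + 18)/6 = 42/6 = 7
te_Task 5 = (7 + 4·11 + 15)/6 = 66/6 = 11

Forward pass:
ES_Task 1 = 0; EF_Task 1 = 15
ES_Task 2 = 0; EF_Task 2 = 7
ES_Task 3 = 0; EF_Task 3 = 9
ES_Task 4 = max(EF_Task 1=15, EF_Task 2=7) = 15; EF_Task 4 = 15+7 = 22
ES_Task 5 = max(EF_Task 2=7, EF_Task 3=9, EF_Task 4=22) = 22; EF_Task 5 = 22+11 = 33
Expected project duration μ = 33 hours. Critical path: Task 1 → Task 4 → Task 5.

Backward pass:
LF_Task 5 = 33; LS_Task 5 = 33−11 = 22
LF_Task 4 = LS_Task 5 = 22; LS_Task 4 = 22−7 = 15
LF_Task 3 = LS_Task 5 = 22; LS_Task 3 = 22−9 = 13
LF_Task 2 = min(LS_Task 4=15, LS_Task 5=22) = 15; LS_Task 2 = 15−7 = 8
LF_Task 1 = LS_Task 4 = 15; LS_Task 1 = 15−15 = 0
Slack_Task 3 = LS_Task 3 − ES_Task 3 = 13 − 0 = 13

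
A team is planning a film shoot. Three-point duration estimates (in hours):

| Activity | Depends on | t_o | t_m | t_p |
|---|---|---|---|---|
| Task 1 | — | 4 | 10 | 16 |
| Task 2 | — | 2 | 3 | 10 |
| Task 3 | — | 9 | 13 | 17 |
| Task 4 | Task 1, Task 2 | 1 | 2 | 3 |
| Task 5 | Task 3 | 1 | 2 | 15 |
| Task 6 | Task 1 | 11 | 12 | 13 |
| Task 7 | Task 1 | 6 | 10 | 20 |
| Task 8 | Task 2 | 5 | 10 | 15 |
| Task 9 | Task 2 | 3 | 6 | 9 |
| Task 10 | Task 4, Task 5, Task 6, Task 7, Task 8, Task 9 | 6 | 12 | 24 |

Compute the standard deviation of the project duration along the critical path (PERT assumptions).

te_Task 1 = (4 + 4·10 + 16)/6 = 60/6 = 10; σ²_Task 1 = ((16−4)/6)² = 4.000
te_Task 2 = (2 + 4·3 + 10)/6 = 24/6 = 4; σ²_Task 2 = ((10−2)/6)² = 1.778
te_Task 3 = (9 + 4·13 + 17)/6 = 78/6 = 13; σ²_Task 3 = ((17−9)/6)² = 1.778
te_Task 4 = (1 + 4·2 + 3)/6 = 12/6 = 2; σ²_Task 4 = ((3−1)/6)² = 0.111
te_Task 5 = (1 + 4·2 + 15)/6 = 24/6 = 4; σ²_Task 5 = ((15−1)/6)² = 5.444
te_Task 6 = (11 + 4·12 + 13)/6 = 72/6 = 12; σ²_Task 6 = ((13−11)/6)² = 0.111
te_Task 7 = (6 + 4·10 + 20)/6 = 66/6 = 11; σ²_Task 7 = ((20−6)/6)² = 5.444
te_Task 8 = (5 + 4·10 + 15)/6 = 60/6 = 10; σ²_Task 8 = ((15−5)/6)² = 2.778
te_Task 9 = (3 + 4·6 + 9)/6 = 36/6 = 6; σ²_Task 9 = ((9−3)/6)² = 1.000
te_Task 10 = (6 + 4·12 + 24)/6 = 78/6 = 13; σ²_Task 10 = ((24−6)/6)² = 9.000

Forward pass:
ES_Task 1 = 0; EF_Task 1 = 10
ES_Task 2 = 0; EF_Task 2 = 4
ES_Task 3 = 0; EF_Task 3 = 13
ES_Task 4 = max(EF_Task 1=10, EF_Task 2=4) = 10; EF_Task 4 = 10+2 = 12
ES_Task 5 = 13; EF_Task 5 = 13+4 = 17
ES_Task 6 = 10; EF_Task 6 = 10+12 = 22
ES_Task 7 = 10; EF_Task 7 = 10+11 = 21
ES_Task 8 = 4; EF_Task 8 = 4+10 = 14
ES_Task 9 = 4; EF_Task 9 = 4+6 = 10
ES_Task 10 = max(EF_Task 4=12, EF_Task 5=17, EF_Task 6=22, EF_Task 7=21, EF_Task 8=14, EF_Task 9=10) = 22; EF_Task 10 = 22+13 = 35
Expected project duration μ = 35 hours. Critical path: Task 1 → Task 6 → Task 10.

Variance along critical path = 4.000 + 0.111 + 9.000 = 13.111
σ = √13.111 = 3.621 hours

3.62 hours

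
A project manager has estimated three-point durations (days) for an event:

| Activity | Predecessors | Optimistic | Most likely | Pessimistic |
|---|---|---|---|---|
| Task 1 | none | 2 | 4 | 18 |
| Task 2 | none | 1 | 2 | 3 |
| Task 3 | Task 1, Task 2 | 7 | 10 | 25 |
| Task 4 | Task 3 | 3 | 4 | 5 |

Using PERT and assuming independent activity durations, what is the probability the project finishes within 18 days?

te_Task 1 = (2 + 4·4 + 18)/6 = 36/6 = 6; σ²_Task 1 = ((18−2)/6)² = 7.111
te_Task 2 = (1 + 4·2 + 3)/6 = 12/6 = 2; σ²_Task 2 = ((3−1)/6)² = 0.111
te_Task 3 = (7 + 4·10 + 25)/6 = 72/6 = 12; σ²_Task 3 = ((25−7)/6)² = 9.000
te_Task 4 = (3 + 4·4 + 5)/6 = 24/6 = 4; σ²_Task 4 = ((5−3)/6)² = 0.111

Forward pass:
ES_Task 1 = 0; EF_Task 1 = 6
ES_Task 2 = 0; EF_Task 2 = 2
ES_Task 3 = max(EF_Task 1=6, EF_Task 2=2) = 6; EF_Task 3 = 6+12 = 18
ES_Task 4 = 18; EF_Task 4 = 18+4 = 22
Expected project duration μ = 22 days. Critical path: Task 1 → Task 3 → Task 4.

Variance along critical path = 7.111 + 9.000 + 0.111 = 16.222; σ = √16.222 = 4.028 days.
Z = (18 − 22) / 4.028 = -0.993
P(T ≤ 18) = Φ(-0.993) ≈ 0.160

0.160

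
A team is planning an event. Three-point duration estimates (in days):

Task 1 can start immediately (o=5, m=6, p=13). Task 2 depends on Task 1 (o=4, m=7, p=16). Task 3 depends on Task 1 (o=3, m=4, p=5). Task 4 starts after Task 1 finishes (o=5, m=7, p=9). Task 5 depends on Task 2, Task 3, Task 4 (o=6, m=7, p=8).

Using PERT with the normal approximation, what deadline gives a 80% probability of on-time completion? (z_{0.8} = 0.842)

24.0 days

te_Task 1 = (5 + 4·6 + 13)/6 = 42/6 = 7; σ²_Task 1 = ((13−5)/6)² = 1.778
te_Task 2 = (4 + 4·7 + 16)/6 = 48/6 = 8; σ²_Task 2 = ((16−4)/6)² = 4.000
te_Task 3 = (3 + 4·4 + 5)/6 = 24/6 = 4; σ²_Task 3 = ((5−3)/6)² = 0.111
te_Task 4 = (5 + 4·7 + 9)/6 = 42/6 = 7; σ²_Task 4 = ((9−5)/6)² = 0.444
te_Task 5 = (6 + 4·7 + 8)/6 = 42/6 = 7; σ²_Task 5 = ((8−6)/6)² = 0.111

Forward pass:
ES_Task 1 = 0; EF_Task 1 = 7
ES_Task 2 = 7; EF_Task 2 = 7+8 = 15
ES_Task 3 = 7; EF_Task 3 = 7+4 = 11
ES_Task 4 = 7; EF_Task 4 = 7+7 = 14
ES_Task 5 = max(EF_Task 2=15, EF_Task 3=11, EF_Task 4=14) = 15; EF_Task 5 = 15+7 = 22
Expected project duration μ = 22 days. Critical path: Task 1 → Task 2 → Task 5.

Variance along critical path = 1.778 + 4.000 + 0.111 = 5.889; σ = 2.427 days.
D = μ + z·σ = 22 + 0.842·2.427 = 24.0 days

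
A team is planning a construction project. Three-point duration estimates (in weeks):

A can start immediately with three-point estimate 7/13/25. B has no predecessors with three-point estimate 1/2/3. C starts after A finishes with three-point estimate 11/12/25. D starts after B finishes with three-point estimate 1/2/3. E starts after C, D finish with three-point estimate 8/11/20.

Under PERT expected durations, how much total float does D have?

te_A = (7 + 4·13 + 25)/6 = 84/6 = 14
te_B = (1 + 4·2 + 3)/6 = 12/6 = 2
te_C = (11 + 4·12 + 25)/6 = 84/6 = 14
te_D = (1 + 4·2 + 3)/6 = 12/6 = 2
te_E = (8 + 4·11 + 20)/6 = 72/6 = 12

Forward pass:
ES_A = 0; EF_A = 14
ES_B = 0; EF_B = 2
ES_C = 14; EF_C = 14+14 = 28
ES_D = 2; EF_D = 2+2 = 4
ES_E = max(EF_C=28, EF_D=4) = 28; EF_E = 28+12 = 40
Expected project duration μ = 40 weeks. Critical path: A → C → E.

Backward pass:
LF_E = 40; LS_E = 40−12 = 28
LF_D = LS_E = 28; LS_D = 28−2 = 26
LF_C = LS_E = 28; LS_C = 28−14 = 14
LF_B = LS_D = 26; LS_B = 26−2 = 24
LF_A = LS_C = 14; LS_A = 14−14 = 0
Slack_D = LS_D − ES_D = 26 − 2 = 24

24 weeks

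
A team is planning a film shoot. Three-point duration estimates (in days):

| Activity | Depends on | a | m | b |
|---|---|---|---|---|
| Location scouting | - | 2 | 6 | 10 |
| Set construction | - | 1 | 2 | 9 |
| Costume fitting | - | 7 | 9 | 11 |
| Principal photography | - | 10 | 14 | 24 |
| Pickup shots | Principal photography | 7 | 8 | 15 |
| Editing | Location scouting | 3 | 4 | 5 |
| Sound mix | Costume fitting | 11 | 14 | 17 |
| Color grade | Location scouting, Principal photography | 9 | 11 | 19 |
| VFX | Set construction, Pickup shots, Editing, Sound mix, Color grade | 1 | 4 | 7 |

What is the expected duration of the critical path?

te_Location scouting = (2 + 4·6 + 10)/6 = 36/6 = 6
te_Set construction = (1 + 4·2 + 9)/6 = 18/6 = 3
te_Costume fitting = (7 + 4·9 + 11)/6 = 54/6 = 9
te_Principal photography = (10 + 4·14 + 24)/6 = 90/6 = 15
te_Pickup shots = (7 + 4·8 + 15)/6 = 54/6 = 9
te_Editing = (3 + 4·4 + 5)/6 = 24/6 = 4
te_Sound mix = (11 + 4·14 + 17)/6 = 84/6 = 14
te_Color grade = (9 + 4·11 + 19)/6 = 72/6 = 12
te_VFX = (1 + 4·4 + 7)/6 = 24/6 = 4

Forward pass:
ES_Location scouting = 0; EF_Location scouting = 6
ES_Set construction = 0; EF_Set construction = 3
ES_Costume fitting = 0; EF_Costume fitting = 9
ES_Principal photography = 0; EF_Principal photography = 15
ES_Pickup shots = 15; EF_Pickup shots = 15+9 = 24
ES_Editing = 6; EF_Editing = 6+4 = 10
ES_Sound mix = 9; EF_Sound mix = 9+14 = 23
ES_Color grade = max(EF_Location scouting=6, EF_Principal photography=15) = 15; EF_Color grade = 15+12 = 27
ES_VFX = max(EF_Set construction=3, EF_Pickup shots=24, EF_Editing=10, EF_Sound mix=23, EF_Color grade=27) = 27; EF_VFX = 27+4 = 31
Expected project duration μ = 31 days. Critical path: Principal photography → Color grade → VFX.

31 days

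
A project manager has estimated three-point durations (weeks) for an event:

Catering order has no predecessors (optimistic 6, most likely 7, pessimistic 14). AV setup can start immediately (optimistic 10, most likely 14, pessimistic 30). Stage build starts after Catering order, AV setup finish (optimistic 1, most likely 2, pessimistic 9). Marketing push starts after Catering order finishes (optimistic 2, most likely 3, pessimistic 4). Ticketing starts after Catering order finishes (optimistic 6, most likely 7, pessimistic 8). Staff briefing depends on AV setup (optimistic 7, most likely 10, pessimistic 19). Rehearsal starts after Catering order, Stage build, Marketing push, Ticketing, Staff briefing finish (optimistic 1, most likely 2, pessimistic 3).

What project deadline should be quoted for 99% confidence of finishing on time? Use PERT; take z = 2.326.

38.1 weeks

te_Catering order = (6 + 4·7 + 14)/6 = 48/6 = 8; σ²_Catering order = ((14−6)/6)² = 1.778
te_AV setup = (10 + 4·14 + 30)/6 = 96/6 = 16; σ²_AV setup = ((30−10)/6)² = 11.111
te_Stage build = (1 + 4·2 + 9)/6 = 18/6 = 3; σ²_Stage build = ((9−1)/6)² = 1.778
te_Marketing push = (2 + 4·3 + 4)/6 = 18/6 = 3; σ²_Marketing push = ((4−2)/6)² = 0.111
te_Ticketing = (6 + 4·7 + 8)/6 = 42/6 = 7; σ²_Ticketing = ((8−6)/6)² = 0.111
te_Staff briefing = (7 + 4·10 + 19)/6 = 66/6 = 11; σ²_Staff briefing = ((19−7)/6)² = 4.000
te_Rehearsal = (1 + 4·2 + 3)/6 = 12/6 = 2; σ²_Rehearsal = ((3−1)/6)² = 0.111

Forward pass:
ES_Catering order = 0; EF_Catering order = 8
ES_AV setup = 0; EF_AV setup = 16
ES_Stage build = max(EF_Catering order=8, EF_AV setup=16) = 16; EF_Stage build = 16+3 = 19
ES_Marketing push = 8; EF_Marketing push = 8+3 = 11
ES_Ticketing = 8; EF_Ticketing = 8+7 = 15
ES_Staff briefing = 16; EF_Staff briefing = 16+11 = 27
ES_Rehearsal = max(EF_Catering order=8, EF_Stage build=19, EF_Marketing push=11, EF_Ticketing=15, EF_Staff briefing=27) = 27; EF_Rehearsal = 27+2 = 29
Expected project duration μ = 29 weeks. Critical path: AV setup → Staff briefing → Rehearsal.

Variance along critical path = 11.111 + 4.000 + 0.111 = 15.222; σ = 3.902 weeks.
D = μ + z·σ = 29 + 2.326·3.902 = 38.1 weeks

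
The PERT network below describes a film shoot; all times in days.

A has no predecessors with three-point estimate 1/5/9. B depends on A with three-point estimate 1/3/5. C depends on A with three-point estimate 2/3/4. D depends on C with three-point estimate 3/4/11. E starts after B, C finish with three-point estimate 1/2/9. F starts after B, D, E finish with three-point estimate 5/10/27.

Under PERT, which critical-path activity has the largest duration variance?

F

te_A = (1 + 4·5 + 9)/6 = 30/6 = 5; σ²_A = ((9−1)/6)² = 1.778
te_B = (1 + 4·3 + 5)/6 = 18/6 = 3; σ²_B = ((5−1)/6)² = 0.444
te_C = (2 + 4·3 + 4)/6 = 18/6 = 3; σ²_C = ((4−2)/6)² = 0.111
te_D = (3 + 4·4 + 11)/6 = 30/6 = 5; σ²_D = ((11−3)/6)² = 1.778
te_E = (1 + 4·2 + 9)/6 = 18/6 = 3; σ²_E = ((9−1)/6)² = 1.778
te_F = (5 + 4·10 + 27)/6 = 72/6 = 12; σ²_F = ((27−5)/6)² = 13.444

Forward pass:
ES_A = 0; EF_A = 5
ES_B = 5; EF_B = 5+3 = 8
ES_C = 5; EF_C = 5+3 = 8
ES_D = 8; EF_D = 8+5 = 13
ES_E = max(EF_B=8, EF_C=8) = 8; EF_E = 8+3 = 11
ES_F = max(EF_B=8, EF_D=13, EF_E=11) = 13; EF_F = 13+12 = 25
Expected project duration μ = 25 days. Critical path: A → C → D → F.

Variances on critical path: σ²_A=1.778, σ²_C=0.111, σ²_D=1.778, σ²_F=13.444.
Largest is σ²_F = 13.444.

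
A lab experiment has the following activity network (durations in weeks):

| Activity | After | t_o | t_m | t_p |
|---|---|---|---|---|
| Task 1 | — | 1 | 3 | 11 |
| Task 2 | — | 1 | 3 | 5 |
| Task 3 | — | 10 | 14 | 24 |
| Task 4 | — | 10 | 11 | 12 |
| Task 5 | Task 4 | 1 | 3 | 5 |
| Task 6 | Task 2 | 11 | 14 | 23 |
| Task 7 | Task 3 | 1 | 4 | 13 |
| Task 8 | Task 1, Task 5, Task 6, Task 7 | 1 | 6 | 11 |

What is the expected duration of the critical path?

26 weeks

te_Task 1 = (1 + 4·3 + 11)/6 = 24/6 = 4
te_Task 2 = (1 + 4·3 + 5)/6 = 18/6 = 3
te_Task 3 = (10 + 4·14 + 24)/6 = 90/6 = 15
te_Task 4 = (10 + 4·11 + 12)/6 = 66/6 = 11
te_Task 5 = (1 + 4·3 + 5)/6 = 18/6 = 3
te_Task 6 = (11 + 4·14 + 23)/6 = 90/6 = 15
te_Task 7 = (1 + 4·4 + 13)/6 = 30/6 = 5
te_Task 8 = (1 + 4·6 + 11)/6 = 36/6 = 6

Forward pass:
ES_Task 1 = 0; EF_Task 1 = 4
ES_Task 2 = 0; EF_Task 2 = 3
ES_Task 3 = 0; EF_Task 3 = 15
ES_Task 4 = 0; EF_Task 4 = 11
ES_Task 5 = 11; EF_Task 5 = 11+3 = 14
ES_Task 6 = 3; EF_Task 6 = 3+15 = 18
ES_Task 7 = 15; EF_Task 7 = 15+5 = 20
ES_Task 8 = max(EF_Task 1=4, EF_Task 5=14, EF_Task 6=18, EF_Task 7=20) = 20; EF_Task 8 = 20+6 = 26
Expected project duration μ = 26 weeks. Critical path: Task 3 → Task 7 → Task 8.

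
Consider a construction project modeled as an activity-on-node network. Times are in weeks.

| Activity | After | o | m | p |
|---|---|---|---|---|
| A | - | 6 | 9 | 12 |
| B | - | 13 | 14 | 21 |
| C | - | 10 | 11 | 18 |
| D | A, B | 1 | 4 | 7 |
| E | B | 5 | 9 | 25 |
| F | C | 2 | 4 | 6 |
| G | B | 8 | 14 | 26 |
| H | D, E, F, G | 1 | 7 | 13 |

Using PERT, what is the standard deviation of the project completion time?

te_A = (6 + 4·9 + 12)/6 = 54/6 = 9; σ²_A = ((12−6)/6)² = 1.000
te_B = (13 + 4·14 + 21)/6 = 90/6 = 15; σ²_B = ((21−13)/6)² = 1.778
te_C = (10 + 4·11 + 18)/6 = 72/6 = 12; σ²_C = ((18−10)/6)² = 1.778
te_D = (1 + 4·4 + 7)/6 = 24/6 = 4; σ²_D = ((7−1)/6)² = 1.000
te_E = (5 + 4·9 + 25)/6 = 66/6 = 11; σ²_E = ((25−5)/6)² = 11.111
te_F = (2 + 4·4 + 6)/6 = 24/6 = 4; σ²_F = ((6−2)/6)² = 0.444
te_G = (8 + 4·14 + 26)/6 = 90/6 = 15; σ²_G = ((26−8)/6)² = 9.000
te_H = (1 + 4·7 + 13)/6 = 42/6 = 7; σ²_H = ((13−1)/6)² = 4.000

Forward pass:
ES_A = 0; EF_A = 9
ES_B = 0; EF_B = 15
ES_C = 0; EF_C = 12
ES_D = max(EF_A=9, EF_B=15) = 15; EF_D = 15+4 = 19
ES_E = 15; EF_E = 15+11 = 26
ES_F = 12; EF_F = 12+4 = 16
ES_G = 15; EF_G = 15+15 = 30
ES_H = max(EF_D=19, EF_E=26, EF_F=16, EF_G=30) = 30; EF_H = 30+7 = 37
Expected project duration μ = 37 weeks. Critical path: B → G → H.

Variance along critical path = 1.778 + 9.000 + 4.000 = 14.778
σ = √14.778 = 3.844 weeks

3.84 weeks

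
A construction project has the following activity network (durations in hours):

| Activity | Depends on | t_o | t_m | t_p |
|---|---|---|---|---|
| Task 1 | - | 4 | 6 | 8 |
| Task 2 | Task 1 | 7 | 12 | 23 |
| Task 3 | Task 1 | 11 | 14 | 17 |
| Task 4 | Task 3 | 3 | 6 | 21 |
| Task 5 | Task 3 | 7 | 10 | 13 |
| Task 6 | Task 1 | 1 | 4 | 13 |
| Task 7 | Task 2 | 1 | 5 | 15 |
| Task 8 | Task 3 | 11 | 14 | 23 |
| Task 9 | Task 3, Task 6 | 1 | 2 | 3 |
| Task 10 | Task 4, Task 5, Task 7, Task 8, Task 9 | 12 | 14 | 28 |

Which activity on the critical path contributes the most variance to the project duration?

Task 10

te_Task 1 = (4 + 4·6 + 8)/6 = 36/6 = 6; σ²_Task 1 = ((8−4)/6)² = 0.444
te_Task 2 = (7 + 4·12 + 23)/6 = 78/6 = 13; σ²_Task 2 = ((23−7)/6)² = 7.111
te_Task 3 = (11 + 4·14 + 17)/6 = 84/6 = 14; σ²_Task 3 = ((17−11)/6)² = 1.000
te_Task 4 = (3 + 4·6 + 21)/6 = 48/6 = 8; σ²_Task 4 = ((21−3)/6)² = 9.000
te_Task 5 = (7 + 4·10 + 13)/6 = 60/6 = 10; σ²_Task 5 = ((13−7)/6)² = 1.000
te_Task 6 = (1 + 4·4 + 13)/6 = 30/6 = 5; σ²_Task 6 = ((13−1)/6)² = 4.000
te_Task 7 = (1 + 4·5 + 15)/6 = 36/6 = 6; σ²_Task 7 = ((15−1)/6)² = 5.444
te_Task 8 = (11 + 4·14 + 23)/6 = 90/6 = 15; σ²_Task 8 = ((23−11)/6)² = 4.000
te_Task 9 = (1 + 4·2 + 3)/6 = 12/6 = 2; σ²_Task 9 = ((3−1)/6)² = 0.111
te_Task 10 = (12 + 4·14 + 28)/6 = 96/6 = 16; σ²_Task 10 = ((28−12)/6)² = 7.111

Forward pass:
ES_Task 1 = 0; EF_Task 1 = 6
ES_Task 2 = 6; EF_Task 2 = 6+13 = 19
ES_Task 3 = 6; EF_Task 3 = 6+14 = 20
ES_Task 4 = 20; EF_Task 4 = 20+8 = 28
ES_Task 5 = 20; EF_Task 5 = 20+10 = 30
ES_Task 6 = 6; EF_Task 6 = 6+5 = 11
ES_Task 7 = 19; EF_Task 7 = 19+6 = 25
ES_Task 8 = 20; EF_Task 8 = 20+15 = 35
ES_Task 9 = max(EF_Task 3=20, EF_Task 6=11) = 20; EF_Task 9 = 20+2 = 22
ES_Task 10 = max(EF_Task 4=28, EF_Task 5=30, EF_Task 7=25, EF_Task 8=35, EF_Task 9=22) = 35; EF_Task 10 = 35+16 = 51
Expected project duration μ = 51 hours. Critical path: Task 1 → Task 3 → Task 8 → Task 10.

Variances on critical path: σ²_Task 1=0.444, σ²_Task 3=1.000, σ²_Task 8=4.000, σ²_Task 10=7.111.
Largest is σ²_Task 10 = 7.111.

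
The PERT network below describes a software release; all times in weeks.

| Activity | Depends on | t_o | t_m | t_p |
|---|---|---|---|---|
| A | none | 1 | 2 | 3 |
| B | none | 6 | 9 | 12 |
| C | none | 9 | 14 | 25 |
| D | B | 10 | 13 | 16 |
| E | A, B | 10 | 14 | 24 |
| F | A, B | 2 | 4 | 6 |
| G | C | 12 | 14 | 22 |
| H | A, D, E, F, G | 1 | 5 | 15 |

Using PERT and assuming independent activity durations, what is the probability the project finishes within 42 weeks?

0.937

te_A = (1 + 4·2 + 3)/6 = 12/6 = 2; σ²_A = ((3−1)/6)² = 0.111
te_B = (6 + 4·9 + 12)/6 = 54/6 = 9; σ²_B = ((12−6)/6)² = 1.000
te_C = (9 + 4·14 + 25)/6 = 90/6 = 15; σ²_C = ((25−9)/6)² = 7.111
te_D = (10 + 4·13 + 16)/6 = 78/6 = 13; σ²_D = ((16−10)/6)² = 1.000
te_E = (10 + 4·14 + 24)/6 = 90/6 = 15; σ²_E = ((24−10)/6)² = 5.444
te_F = (2 + 4·4 + 6)/6 = 24/6 = 4; σ²_F = ((6−2)/6)² = 0.444
te_G = (12 + 4·14 + 22)/6 = 90/6 = 15; σ²_G = ((22−12)/6)² = 2.778
te_H = (1 + 4·5 + 15)/6 = 36/6 = 6; σ²_H = ((15−1)/6)² = 5.444

Forward pass:
ES_A = 0; EF_A = 2
ES_B = 0; EF_B = 9
ES_C = 0; EF_C = 15
ES_D = 9; EF_D = 9+13 = 22
ES_E = max(EF_A=2, EF_B=9) = 9; EF_E = 9+15 = 24
ES_F = max(EF_A=2, EF_B=9) = 9; EF_F = 9+4 = 13
ES_G = 15; EF_G = 15+15 = 30
ES_H = max(EF_A=2, EF_D=22, EF_E=24, EF_F=13, EF_G=30) = 30; EF_H = 30+6 = 36
Expected project duration μ = 36 weeks. Critical path: C → G → H.

Variance along critical path = 7.111 + 2.778 + 5.444 = 15.333; σ = √15.333 = 3.916 weeks.
Z = (42 − 36) / 3.916 = 1.532
P(T ≤ 42) = Φ(1.532) ≈ 0.937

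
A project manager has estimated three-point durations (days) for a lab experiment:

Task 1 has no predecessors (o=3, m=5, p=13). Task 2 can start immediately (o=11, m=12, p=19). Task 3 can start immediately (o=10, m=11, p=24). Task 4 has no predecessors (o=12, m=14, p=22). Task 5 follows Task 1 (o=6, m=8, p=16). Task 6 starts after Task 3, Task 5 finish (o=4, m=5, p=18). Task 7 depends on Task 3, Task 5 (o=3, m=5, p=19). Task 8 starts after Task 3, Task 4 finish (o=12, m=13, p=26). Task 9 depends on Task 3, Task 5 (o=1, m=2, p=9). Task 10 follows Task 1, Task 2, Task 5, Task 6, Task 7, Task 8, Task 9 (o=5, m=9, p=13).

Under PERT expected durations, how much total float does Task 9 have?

te_Task 1 = (3 + 4·5 + 13)/6 = 36/6 = 6
te_Task 2 = (11 + 4·12 + 19)/6 = 78/6 = 13
te_Task 3 = (10 + 4·11 + 24)/6 = 78/6 = 13
te_Task 4 = (12 + 4·14 + 22)/6 = 90/6 = 15
te_Task 5 = (6 + 4·8 + 16)/6 = 54/6 = 9
te_Task 6 = (4 + 4·5 + 18)/6 = 42/6 = 7
te_Task 7 = (3 + 4·5 + 19)/6 = 42/6 = 7
te_Task 8 = (12 + 4·13 + 26)/6 = 90/6 = 15
te_Task 9 = (1 + 4·2 + 9)/6 = 18/6 = 3
te_Task 10 = (5 + 4·9 + 13)/6 = 54/6 = 9

Forward pass:
ES_Task 1 = 0; EF_Task 1 = 6
ES_Task 2 = 0; EF_Task 2 = 13
ES_Task 3 = 0; EF_Task 3 = 13
ES_Task 4 = 0; EF_Task 4 = 15
ES_Task 5 = 6; EF_Task 5 = 6+9 = 15
ES_Task 6 = max(EF_Task 3=13, EF_Task 5=15) = 15; EF_Task 6 = 15+7 = 22
ES_Task 7 = max(EF_Task 3=13, EF_Task 5=15) = 15; EF_Task 7 = 15+7 = 22
ES_Task 8 = max(EF_Task 3=13, EF_Task 4=15) = 15; EF_Task 8 = 15+15 = 30
ES_Task 9 = max(EF_Task 3=13, EF_Task 5=15) = 15; EF_Task 9 = 15+3 = 18
ES_Task 10 = max(EF_Task 1=6, EF_Task 2=13, EF_Task 5=15, EF_Task 6=22, EF_Task 7=22, EF_Task 8=30, EF_Task 9=18) = 30; EF_Task 10 = 30+9 = 39
Expected project duration μ = 39 days. Critical path: Task 4 → Task 8 → Task 10.

Backward pass:
LF_Task 10 = 39; LS_Task 10 = 39−9 = 30
LF_Task 9 = LS_Task 10 = 30; LS_Task 9 = 30−3 = 27
LF_Task 8 = LS_Task 10 = 30; LS_Task 8 = 30−15 = 15
LF_Task 7 = LS_Task 10 = 30; LS_Task 7 = 30−7 = 23
LF_Task 6 = LS_Task 10 = 30; LS_Task 6 = 30−7 = 23
LF_Task 5 = min(LS_Task 6=23, LS_Task 7=23, LS_Task 9=27, LS_Task 10=30) = 23; LS_Task 5 = 23−9 = 14
LF_Task 4 = LS_Task 8 = 15; LS_Task 4 = 15−15 = 0
LF_Task 3 = min(LS_Task 6=23, LS_Task 7=23, LS_Task 8=15, LS_Task 9=27) = 15; LS_Task 3 = 15−13 = 2
LF_Task 2 = LS_Task 10 = 30; LS_Task 2 = 30−13 = 17
LF_Task 1 = min(LS_Task 5=14, LS_Task 10=30) = 14; LS_Task 1 = 14−6 = 8
Slack_Task 9 = LS_Task 9 − ES_Task 9 = 27 − 15 = 12

12 days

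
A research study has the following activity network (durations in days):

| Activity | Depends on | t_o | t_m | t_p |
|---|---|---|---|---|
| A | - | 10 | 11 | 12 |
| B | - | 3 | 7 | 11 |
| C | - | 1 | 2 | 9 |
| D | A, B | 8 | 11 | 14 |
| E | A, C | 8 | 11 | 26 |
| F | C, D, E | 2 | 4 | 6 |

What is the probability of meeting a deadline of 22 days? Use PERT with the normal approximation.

0.026

te_A = (10 + 4·11 + 12)/6 = 66/6 = 11; σ²_A = ((12−10)/6)² = 0.111
te_B = (3 + 4·7 + 11)/6 = 42/6 = 7; σ²_B = ((11−3)/6)² = 1.778
te_C = (1 + 4·2 + 9)/6 = 18/6 = 3; σ²_C = ((9−1)/6)² = 1.778
te_D = (8 + 4·11 + 14)/6 = 66/6 = 11; σ²_D = ((14−8)/6)² = 1.000
te_E = (8 + 4·11 + 26)/6 = 78/6 = 13; σ²_E = ((26−8)/6)² = 9.000
te_F = (2 + 4·4 + 6)/6 = 24/6 = 4; σ²_F = ((6−2)/6)² = 0.444

Forward pass:
ES_A = 0; EF_A = 11
ES_B = 0; EF_B = 7
ES_C = 0; EF_C = 3
ES_D = max(EF_A=11, EF_B=7) = 11; EF_D = 11+11 = 22
ES_E = max(EF_A=11, EF_C=3) = 11; EF_E = 11+13 = 24
ES_F = max(EF_C=3, EF_D=22, EF_E=24) = 24; EF_F = 24+4 = 28
Expected project duration μ = 28 days. Critical path: A → E → F.

Variance along critical path = 0.111 + 9.000 + 0.444 = 9.556; σ = √9.556 = 3.091 days.
Z = (22 − 28) / 3.091 = -1.941
P(T ≤ 22) = Φ(-1.941) ≈ 0.026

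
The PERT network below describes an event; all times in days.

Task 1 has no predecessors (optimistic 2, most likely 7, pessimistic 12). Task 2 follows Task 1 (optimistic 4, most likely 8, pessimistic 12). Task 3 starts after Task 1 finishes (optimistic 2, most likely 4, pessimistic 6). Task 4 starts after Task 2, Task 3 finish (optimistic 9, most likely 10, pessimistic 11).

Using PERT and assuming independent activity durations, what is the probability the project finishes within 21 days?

0.032

te_Task 1 = (2 + 4·7 + 12)/6 = 42/6 = 7; σ²_Task 1 = ((12−2)/6)² = 2.778
te_Task 2 = (4 + 4·8 + 12)/6 = 48/6 = 8; σ²_Task 2 = ((12−4)/6)² = 1.778
te_Task 3 = (2 + 4·4 + 6)/6 = 24/6 = 4; σ²_Task 3 = ((6−2)/6)² = 0.444
te_Task 4 = (9 + 4·10 + 11)/6 = 60/6 = 10; σ²_Task 4 = ((11−9)/6)² = 0.111

Forward pass:
ES_Task 1 = 0; EF_Task 1 = 7
ES_Task 2 = 7; EF_Task 2 = 7+8 = 15
ES_Task 3 = 7; EF_Task 3 = 7+4 = 11
ES_Task 4 = max(EF_Task 2=15, EF_Task 3=11) = 15; EF_Task 4 = 15+10 = 25
Expected project duration μ = 25 days. Critical path: Task 1 → Task 2 → Task 4.

Variance along critical path = 2.778 + 1.778 + 0.111 = 4.667; σ = √4.667 = 2.160 days.
Z = (21 − 25) / 2.160 = -1.852
P(T ≤ 21) = Φ(-1.852) ≈ 0.032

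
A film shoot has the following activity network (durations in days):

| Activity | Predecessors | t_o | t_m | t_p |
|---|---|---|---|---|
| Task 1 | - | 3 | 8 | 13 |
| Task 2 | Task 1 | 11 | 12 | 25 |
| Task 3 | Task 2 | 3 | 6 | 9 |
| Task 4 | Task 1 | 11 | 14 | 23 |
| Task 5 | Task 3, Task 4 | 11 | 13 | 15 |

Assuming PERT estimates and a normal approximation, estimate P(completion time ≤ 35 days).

0.027

te_Task 1 = (3 + 4·8 + 13)/6 = 48/6 = 8; σ²_Task 1 = ((13−3)/6)² = 2.778
te_Task 2 = (11 + 4·12 + 25)/6 = 84/6 = 14; σ²_Task 2 = ((25−11)/6)² = 5.444
te_Task 3 = (3 + 4·6 + 9)/6 = 36/6 = 6; σ²_Task 3 = ((9−3)/6)² = 1.000
te_Task 4 = (11 + 4·14 + 23)/6 = 90/6 = 15; σ²_Task 4 = ((23−11)/6)² = 4.000
te_Task 5 = (11 + 4·13 + 15)/6 = 78/6 = 13; σ²_Task 5 = ((15−11)/6)² = 0.444

Forward pass:
ES_Task 1 = 0; EF_Task 1 = 8
ES_Task 2 = 8; EF_Task 2 = 8+14 = 22
ES_Task 3 = 22; EF_Task 3 = 22+6 = 28
ES_Task 4 = 8; EF_Task 4 = 8+15 = 23
ES_Task 5 = max(EF_Task 3=28, EF_Task 4=23) = 28; EF_Task 5 = 28+13 = 41
Expected project duration μ = 41 days. Critical path: Task 1 → Task 2 → Task 3 → Task 5.

Variance along critical path = 2.778 + 5.444 + 1.000 + 0.444 = 9.667; σ = √9.667 = 3.109 days.
Z = (35 − 41) / 3.109 = -1.930
P(T ≤ 35) = Φ(-1.930) ≈ 0.027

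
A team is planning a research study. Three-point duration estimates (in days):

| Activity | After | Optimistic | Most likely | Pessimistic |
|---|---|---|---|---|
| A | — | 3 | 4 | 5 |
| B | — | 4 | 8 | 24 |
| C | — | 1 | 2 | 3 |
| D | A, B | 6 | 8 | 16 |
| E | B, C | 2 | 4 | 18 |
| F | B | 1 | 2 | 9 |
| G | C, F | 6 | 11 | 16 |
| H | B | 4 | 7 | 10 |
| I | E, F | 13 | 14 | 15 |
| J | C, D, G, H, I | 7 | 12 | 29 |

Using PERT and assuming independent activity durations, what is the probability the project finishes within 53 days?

0.945

te_A = (3 + 4·4 + 5)/6 = 24/6 = 4; σ²_A = ((5−3)/6)² = 0.111
te_B = (4 + 4·8 + 24)/6 = 60/6 = 10; σ²_B = ((24−4)/6)² = 11.111
te_C = (1 + 4·2 + 3)/6 = 12/6 = 2; σ²_C = ((3−1)/6)² = 0.111
te_D = (6 + 4·8 + 16)/6 = 54/6 = 9; σ²_D = ((16−6)/6)² = 2.778
te_E = (2 + 4·4 + 18)/6 = 36/6 = 6; σ²_E = ((18−2)/6)² = 7.111
te_F = (1 + 4·2 + 9)/6 = 18/6 = 3; σ²_F = ((9−1)/6)² = 1.778
te_G = (6 + 4·11 + 16)/6 = 66/6 = 11; σ²_G = ((16−6)/6)² = 2.778
te_H = (4 + 4·7 + 10)/6 = 42/6 = 7; σ²_H = ((10−4)/6)² = 1.000
te_I = (13 + 4·14 + 15)/6 = 84/6 = 14; σ²_I = ((15−13)/6)² = 0.111
te_J = (7 + 4·12 + 29)/6 = 84/6 = 14; σ²_J = ((29−7)/6)² = 13.444

Forward pass:
ES_A = 0; EF_A = 4
ES_B = 0; EF_B = 10
ES_C = 0; EF_C = 2
ES_D = max(EF_A=4, EF_B=10) = 10; EF_D = 10+9 = 19
ES_E = max(EF_B=10, EF_C=2) = 10; EF_E = 10+6 = 16
ES_F = 10; EF_F = 10+3 = 13
ES_G = max(EF_C=2, EF_F=13) = 13; EF_G = 13+11 = 24
ES_H = 10; EF_H = 10+7 = 17
ES_I = max(EF_E=16, EF_F=13) = 16; EF_I = 16+14 = 30
ES_J = max(EF_C=2, EF_D=19, EF_G=24, EF_H=17, EF_I=30) = 30; EF_J = 30+14 = 44
Expected project duration μ = 44 days. Critical path: B → E → I → J.

Variance along critical path = 11.111 + 7.111 + 0.111 + 13.444 = 31.778; σ = √31.778 = 5.637 days.
Z = (53 − 44) / 5.637 = 1.597
P(T ≤ 53) = Φ(1.597) ≈ 0.945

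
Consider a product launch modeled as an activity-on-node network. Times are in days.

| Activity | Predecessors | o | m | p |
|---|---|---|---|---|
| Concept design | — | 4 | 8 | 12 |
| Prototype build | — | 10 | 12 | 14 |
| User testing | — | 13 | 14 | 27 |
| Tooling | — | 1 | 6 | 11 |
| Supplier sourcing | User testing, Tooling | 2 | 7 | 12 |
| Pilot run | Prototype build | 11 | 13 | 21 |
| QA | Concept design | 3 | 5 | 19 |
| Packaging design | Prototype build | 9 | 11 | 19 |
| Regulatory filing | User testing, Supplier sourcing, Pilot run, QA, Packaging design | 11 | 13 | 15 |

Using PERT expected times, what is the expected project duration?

39 days

te_Concept design = (4 + 4·8 + 12)/6 = 48/6 = 8
te_Prototype build = (10 + 4·12 + 14)/6 = 72/6 = 12
te_User testing = (13 + 4·14 + 27)/6 = 96/6 = 16
te_Tooling = (1 + 4·6 + 11)/6 = 36/6 = 6
te_Supplier sourcing = (2 + 4·7 + 12)/6 = 42/6 = 7
te_Pilot run = (11 + 4·13 + 21)/6 = 84/6 = 14
te_QA = (3 + 4·5 + 19)/6 = 42/6 = 7
te_Packaging design = (9 + 4·11 + 19)/6 = 72/6 = 12
te_Regulatory filing = (11 + 4·13 + 15)/6 = 78/6 = 13

Forward pass:
ES_Concept design = 0; EF_Concept design = 8
ES_Prototype build = 0; EF_Prototype build = 12
ES_User testing = 0; EF_User testing = 16
ES_Tooling = 0; EF_Tooling = 6
ES_Supplier sourcing = max(EF_User testing=16, EF_Tooling=6) = 16; EF_Supplier sourcing = 16+7 = 23
ES_Pilot run = 12; EF_Pilot run = 12+14 = 26
ES_QA = 8; EF_QA = 8+7 = 15
ES_Packaging design = 12; EF_Packaging design = 12+12 = 24
ES_Regulatory filing = max(EF_User testing=16, EF_Supplier sourcing=23, EF_Pilot run=26, EF_QA=15, EF_Packaging design=24) = 26; EF_Regulatory filing = 26+13 = 39
Expected project duration μ = 39 days. Critical path: Prototype build → Pilot run → Regulatory filing.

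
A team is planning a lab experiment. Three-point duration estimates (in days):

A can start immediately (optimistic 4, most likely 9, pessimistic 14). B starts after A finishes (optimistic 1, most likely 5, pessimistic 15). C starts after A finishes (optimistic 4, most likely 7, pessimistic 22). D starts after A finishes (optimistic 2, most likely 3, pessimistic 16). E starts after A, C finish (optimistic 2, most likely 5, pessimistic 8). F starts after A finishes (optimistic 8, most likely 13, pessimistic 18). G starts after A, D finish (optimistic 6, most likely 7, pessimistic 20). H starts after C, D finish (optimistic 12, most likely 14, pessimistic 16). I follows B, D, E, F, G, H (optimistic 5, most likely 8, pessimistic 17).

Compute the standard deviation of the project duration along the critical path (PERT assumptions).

4.03 days

te_A = (4 + 4·9 + 14)/6 = 54/6 = 9; σ²_A = ((14−4)/6)² = 2.778
te_B = (1 + 4·5 + 15)/6 = 36/6 = 6; σ²_B = ((15−1)/6)² = 5.444
te_C = (4 + 4·7 + 22)/6 = 54/6 = 9; σ²_C = ((22−4)/6)² = 9.000
te_D = (2 + 4·3 + 16)/6 = 30/6 = 5; σ²_D = ((16−2)/6)² = 5.444
te_E = (2 + 4·5 + 8)/6 = 30/6 = 5; σ²_E = ((8−2)/6)² = 1.000
te_F = (8 + 4·13 + 18)/6 = 78/6 = 13; σ²_F = ((18−8)/6)² = 2.778
te_G = (6 + 4·7 + 20)/6 = 54/6 = 9; σ²_G = ((20−6)/6)² = 5.444
te_H = (12 + 4·14 + 16)/6 = 84/6 = 14; σ²_H = ((16−12)/6)² = 0.444
te_I = (5 + 4·8 + 17)/6 = 54/6 = 9; σ²_I = ((17−5)/6)² = 4.000

Forward pass:
ES_A = 0; EF_A = 9
ES_B = 9; EF_B = 9+6 = 15
ES_C = 9; EF_C = 9+9 = 18
ES_D = 9; EF_D = 9+5 = 14
ES_E = max(EF_A=9, EF_C=18) = 18; EF_E = 18+5 = 23
ES_F = 9; EF_F = 9+13 = 22
ES_G = max(EF_A=9, EF_D=14) = 14; EF_G = 14+9 = 23
ES_H = max(EF_C=18, EF_D=14) = 18; EF_H = 18+14 = 32
ES_I = max(EF_B=15, EF_D=14, EF_E=23, EF_F=22, EF_G=23, EF_H=32) = 32; EF_I = 32+9 = 41
Expected project duration μ = 41 days. Critical path: A → C → H → I.

Variance along critical path = 2.778 + 9.000 + 0.444 + 4.000 = 16.222
σ = √16.222 = 4.028 days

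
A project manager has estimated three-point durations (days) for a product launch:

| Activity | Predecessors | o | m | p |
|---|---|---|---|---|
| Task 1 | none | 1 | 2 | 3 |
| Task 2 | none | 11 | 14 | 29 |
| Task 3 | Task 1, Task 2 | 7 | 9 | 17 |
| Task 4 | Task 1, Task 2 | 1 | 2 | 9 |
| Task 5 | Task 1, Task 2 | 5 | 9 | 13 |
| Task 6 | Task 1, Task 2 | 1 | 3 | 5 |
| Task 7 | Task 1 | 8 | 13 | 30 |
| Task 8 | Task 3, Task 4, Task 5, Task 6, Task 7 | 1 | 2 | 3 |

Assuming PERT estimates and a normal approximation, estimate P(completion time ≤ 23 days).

te_Task 1 = (1 + 4·2 + 3)/6 = 12/6 = 2; σ²_Task 1 = ((3−1)/6)² = 0.111
te_Task 2 = (11 + 4·14 + 29)/6 = 96/6 = 16; σ²_Task 2 = ((29−11)/6)² = 9.000
te_Task 3 = (7 + 4·9 + 17)/6 = 60/6 = 10; σ²_Task 3 = ((17−7)/6)² = 2.778
te_Task 4 = (1 + 4·2 + 9)/6 = 18/6 = 3; σ²_Task 4 = ((9−1)/6)² = 1.778
te_Task 5 = (5 + 4·9 + 13)/6 = 54/6 = 9; σ²_Task 5 = ((13−5)/6)² = 1.778
te_Task 6 = (1 + 4·3 + 5)/6 = 18/6 = 3; σ²_Task 6 = ((5−1)/6)² = 0.444
te_Task 7 = (8 + 4·13 + 30)/6 = 90/6 = 15; σ²_Task 7 = ((30−8)/6)² = 13.444
te_Task 8 = (1 + 4·2 + 3)/6 = 12/6 = 2; σ²_Task 8 = ((3−1)/6)² = 0.111

Forward pass:
ES_Task 1 = 0; EF_Task 1 = 2
ES_Task 2 = 0; EF_Task 2 = 16
ES_Task 3 = max(EF_Task 1=2, EF_Task 2=16) = 16; EF_Task 3 = 16+10 = 26
ES_Task 4 = max(EF_Task 1=2, EF_Task 2=16) = 16; EF_Task 4 = 16+3 = 19
ES_Task 5 = max(EF_Task 1=2, EF_Task 2=16) = 16; EF_Task 5 = 16+9 = 25
ES_Task 6 = max(EF_Task 1=2, EF_Task 2=16) = 16; EF_Task 6 = 16+3 = 19
ES_Task 7 = 2; EF_Task 7 = 2+15 = 17
ES_Task 8 = max(EF_Task 3=26, EF_Task 4=19, EF_Task 5=25, EF_Task 6=19, EF_Task 7=17) = 26; EF_Task 8 = 26+2 = 28
Expected project duration μ = 28 days. Critical path: Task 2 → Task 3 → Task 8.

Variance along critical path = 9.000 + 2.778 + 0.111 = 11.889; σ = √11.889 = 3.448 days.
Z = (23 − 28) / 3.448 = -1.450
P(T ≤ 23) = Φ(-1.450) ≈ 0.074

0.074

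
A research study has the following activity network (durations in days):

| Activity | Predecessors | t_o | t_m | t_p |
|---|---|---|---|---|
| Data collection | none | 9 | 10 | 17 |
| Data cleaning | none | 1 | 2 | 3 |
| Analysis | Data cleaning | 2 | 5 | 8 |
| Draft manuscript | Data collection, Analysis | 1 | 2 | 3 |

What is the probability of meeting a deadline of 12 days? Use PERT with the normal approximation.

0.233

te_Data collection = (9 + 4·10 + 17)/6 = 66/6 = 11; σ²_Data collection = ((17−9)/6)² = 1.778
te_Data cleaning = (1 + 4·2 + 3)/6 = 12/6 = 2; σ²_Data cleaning = ((3−1)/6)² = 0.111
te_Analysis = (2 + 4·5 + 8)/6 = 30/6 = 5; σ²_Analysis = ((8−2)/6)² = 1.000
te_Draft manuscript = (1 + 4·2 + 3)/6 = 12/6 = 2; σ²_Draft manuscript = ((3−1)/6)² = 0.111

Forward pass:
ES_Data collection = 0; EF_Data collection = 11
ES_Data cleaning = 0; EF_Data cleaning = 2
ES_Analysis = 2; EF_Analysis = 2+5 = 7
ES_Draft manuscript = max(EF_Data collection=11, EF_Analysis=7) = 11; EF_Draft manuscript = 11+2 = 13
Expected project duration μ = 13 days. Critical path: Data collection → Draft manuscript.

Variance along critical path = 1.778 + 0.111 = 1.889; σ = √1.889 = 1.374 days.
Z = (12 − 13) / 1.374 = -0.728
P(T ≤ 12) = Φ(-0.728) ≈ 0.233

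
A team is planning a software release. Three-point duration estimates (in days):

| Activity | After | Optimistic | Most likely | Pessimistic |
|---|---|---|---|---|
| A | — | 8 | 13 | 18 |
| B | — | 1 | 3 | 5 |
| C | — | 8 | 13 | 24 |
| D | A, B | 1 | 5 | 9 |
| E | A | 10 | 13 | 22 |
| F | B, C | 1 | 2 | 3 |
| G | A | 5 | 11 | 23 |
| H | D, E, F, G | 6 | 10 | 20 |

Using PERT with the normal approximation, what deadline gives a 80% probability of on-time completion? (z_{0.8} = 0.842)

te_A = (8 + 4·13 + 18)/6 = 78/6 = 13; σ²_A = ((18−8)/6)² = 2.778
te_B = (1 + 4·3 + 5)/6 = 18/6 = 3; σ²_B = ((5−1)/6)² = 0.444
te_C = (8 + 4·13 + 24)/6 = 84/6 = 14; σ²_C = ((24−8)/6)² = 7.111
te_D = (1 + 4·5 + 9)/6 = 30/6 = 5; σ²_D = ((9−1)/6)² = 1.778
te_E = (10 + 4·13 + 22)/6 = 84/6 = 14; σ²_E = ((22−10)/6)² = 4.000
te_F = (1 + 4·2 + 3)/6 = 12/6 = 2; σ²_F = ((3−1)/6)² = 0.111
te_G = (5 + 4·11 + 23)/6 = 72/6 = 12; σ²_G = ((23−5)/6)² = 9.000
te_H = (6 + 4·10 + 20)/6 = 66/6 = 11; σ²_H = ((20−6)/6)² = 5.444

Forward pass:
ES_A = 0; EF_A = 13
ES_B = 0; EF_B = 3
ES_C = 0; EF_C = 14
ES_D = max(EF_A=13, EF_B=3) = 13; EF_D = 13+5 = 18
ES_E = 13; EF_E = 13+14 = 27
ES_F = max(EF_B=3, EF_C=14) = 14; EF_F = 14+2 = 16
ES_G = 13; EF_G = 13+12 = 25
ES_H = max(EF_D=18, EF_E=27, EF_F=16, EF_G=25) = 27; EF_H = 27+11 = 38
Expected project duration μ = 38 days. Critical path: A → E → H.

Variance along critical path = 2.778 + 4.000 + 5.444 = 12.222; σ = 3.496 days.
D = μ + z·σ = 38 + 0.842·3.496 = 40.9 days

40.9 days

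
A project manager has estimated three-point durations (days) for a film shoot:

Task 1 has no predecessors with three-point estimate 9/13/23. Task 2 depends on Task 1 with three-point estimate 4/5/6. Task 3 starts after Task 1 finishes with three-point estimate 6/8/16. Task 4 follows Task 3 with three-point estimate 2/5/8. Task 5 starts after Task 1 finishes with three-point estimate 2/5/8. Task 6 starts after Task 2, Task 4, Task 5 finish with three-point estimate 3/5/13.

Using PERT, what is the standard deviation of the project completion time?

te_Task 1 = (9 + 4·13 + 23)/6 = 84/6 = 14; σ²_Task 1 = ((23−9)/6)² = 5.444
te_Task 2 = (4 + 4·5 + 6)/6 = 30/6 = 5; σ²_Task 2 = ((6−4)/6)² = 0.111
te_Task 3 = (6 + 4·8 + 16)/6 = 54/6 = 9; σ²_Task 3 = ((16−6)/6)² = 2.778
te_Task 4 = (2 + 4·5 + 8)/6 = 30/6 = 5; σ²_Task 4 = ((8−2)/6)² = 1.000
te_Task 5 = (2 + 4·5 + 8)/6 = 30/6 = 5; σ²_Task 5 = ((8−2)/6)² = 1.000
te_Task 6 = (3 + 4·5 + 13)/6 = 36/6 = 6; σ²_Task 6 = ((13−3)/6)² = 2.778

Forward pass:
ES_Task 1 = 0; EF_Task 1 = 14
ES_Task 2 = 14; EF_Task 2 = 14+5 = 19
ES_Task 3 = 14; EF_Task 3 = 14+9 = 23
ES_Task 4 = 23; EF_Task 4 = 23+5 = 28
ES_Task 5 = 14; EF_Task 5 = 14+5 = 19
ES_Task 6 = max(EF_Task 2=19, EF_Task 4=28, EF_Task 5=19) = 28; EF_Task 6 = 28+6 = 34
Expected project duration μ = 34 days. Critical path: Task 1 → Task 3 → Task 4 → Task 6.

Variance along critical path = 5.444 + 2.778 + 1.000 + 2.778 = 12.000
σ = √12.000 = 3.464 days

3.46 days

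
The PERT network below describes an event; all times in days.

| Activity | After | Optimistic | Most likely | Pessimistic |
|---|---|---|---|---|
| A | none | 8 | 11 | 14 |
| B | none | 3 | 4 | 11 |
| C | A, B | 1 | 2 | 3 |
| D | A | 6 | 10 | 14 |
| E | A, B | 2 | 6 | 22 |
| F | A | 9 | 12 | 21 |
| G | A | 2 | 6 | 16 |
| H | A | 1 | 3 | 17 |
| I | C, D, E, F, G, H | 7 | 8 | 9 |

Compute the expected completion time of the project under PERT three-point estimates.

te_A = (8 + 4·11 + 14)/6 = 66/6 = 11
te_B = (3 + 4·4 + 11)/6 = 30/6 = 5
te_C = (1 + 4·2 + 3)/6 = 12/6 = 2
te_D = (6 + 4·10 + 14)/6 = 60/6 = 10
te_E = (2 + 4·6 + 22)/6 = 48/6 = 8
te_F = (9 + 4·12 + 21)/6 = 78/6 = 13
te_G = (2 + 4·6 + 16)/6 = 42/6 = 7
te_H = (1 + 4·3 + 17)/6 = 30/6 = 5
te_I = (7 + 4·8 + 9)/6 = 48/6 = 8

Forward pass:
ES_A = 0; EF_A = 11
ES_B = 0; EF_B = 5
ES_C = max(EF_A=11, EF_B=5) = 11; EF_C = 11+2 = 13
ES_D = 11; EF_D = 11+10 = 21
ES_E = max(EF_A=11, EF_B=5) = 11; EF_E = 11+8 = 19
ES_F = 11; EF_F = 11+13 = 24
ES_G = 11; EF_G = 11+7 = 18
ES_H = 11; EF_H = 11+5 = 16
ES_I = max(EF_C=13, EF_D=21, EF_E=19, EF_F=24, EF_G=18, EF_H=16) = 24; EF_I = 24+8 = 32
Expected project duration μ = 32 days. Critical path: A → F → I.

32 days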